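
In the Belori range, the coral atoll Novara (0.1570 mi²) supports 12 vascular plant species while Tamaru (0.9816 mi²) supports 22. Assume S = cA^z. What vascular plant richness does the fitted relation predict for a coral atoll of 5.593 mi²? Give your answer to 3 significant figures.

z = ln(22/12) / ln(0.9816/0.157) = 0.6061 / 1.8329 = 0.3307
c = 12 / 0.157^0.3307 = 12 / 0.5421 = 22.14
S₃ = 22.14 × 5.593^0.3307 = 22.14 × 1.767 ≈ 39.11

39.1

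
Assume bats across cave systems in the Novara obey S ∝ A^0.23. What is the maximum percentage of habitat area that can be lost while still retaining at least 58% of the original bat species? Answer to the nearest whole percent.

Need (A_new/A_old)^0.23 = 0.58, so A_new/A_old = 0.58^(1/0.23) = 0.58^4.348
ln(A_new/A_old) = ln 0.58 / 0.23 = -0.5447 / 0.23 = -2.3684
A_new/A_old = e^-2.3684 ≈ 0.09363
Fraction that can be lost = 1 − 0.09363 = 0.9064

91%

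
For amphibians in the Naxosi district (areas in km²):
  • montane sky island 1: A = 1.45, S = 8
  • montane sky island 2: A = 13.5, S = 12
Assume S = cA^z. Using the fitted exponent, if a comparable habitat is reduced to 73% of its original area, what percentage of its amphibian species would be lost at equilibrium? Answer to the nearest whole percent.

6%

z = ln(12/8) / ln(13.5/1.45) = 0.4055 / 2.2311 = 0.1817
S_new/S_old = (A_new/A_old)^z = 0.73^0.1817 = exp(0.1817 × -0.3147) = 0.9444
Fraction lost = 1 − 0.9444 = 0.05559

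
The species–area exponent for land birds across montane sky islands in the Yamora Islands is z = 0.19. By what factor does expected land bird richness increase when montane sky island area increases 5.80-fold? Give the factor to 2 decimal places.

1.40

S₂/S₁ = (A₂/A₁)^z = 5.8^0.19
ln(S₂/S₁) = 0.19 × ln 5.8 = 0.19 × 1.7579 = 0.3340
S₂/S₁ = e^0.3340 ≈ 1.397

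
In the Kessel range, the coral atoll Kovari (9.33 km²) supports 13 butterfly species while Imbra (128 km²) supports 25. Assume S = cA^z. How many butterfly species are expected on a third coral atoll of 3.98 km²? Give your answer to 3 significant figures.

10.5

z = ln(25/13) / ln(128/9.33) = 0.6539 / 2.6188 = 0.2497
c = 13 / 9.33^0.2497 = 13 / 1.747 = 7.443
S₃ = 7.443 × 3.98^0.2497 = 7.443 × 1.412 ≈ 10.51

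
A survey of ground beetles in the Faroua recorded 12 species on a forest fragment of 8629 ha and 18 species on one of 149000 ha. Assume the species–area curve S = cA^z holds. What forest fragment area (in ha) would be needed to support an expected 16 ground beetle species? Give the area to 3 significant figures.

z = ln(18/12) / ln(149000/8629) = 0.4055 / 2.8488 = 0.1423
c = 12 / 8629^0.1423 = 12 / 3.632 = 3.304
A = (16/3.304)^(1/0.1423) ⇒ ln A = ln(4.843)/0.1423 = 11.0842
A = e^11.0842 ≈ 65131 ha

65100 ha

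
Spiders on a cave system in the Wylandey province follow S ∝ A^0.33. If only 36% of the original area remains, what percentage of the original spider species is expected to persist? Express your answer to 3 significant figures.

S_new/S_old = (A_new/A_old)^z = 0.36^0.33
= exp(0.33 × ln 0.36) = exp(0.33 × -1.0217) = exp(-0.3371) ≈ 0.7138

71.4%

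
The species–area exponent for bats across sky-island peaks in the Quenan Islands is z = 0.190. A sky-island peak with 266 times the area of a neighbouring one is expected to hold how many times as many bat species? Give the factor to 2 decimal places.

S₂/S₁ = (A₂/A₁)^z = 266^0.19
ln(S₂/S₁) = 0.19 × ln 266 = 0.19 × 5.5835 = 1.0609
S₂/S₁ = e^1.0609 ≈ 2.889

2.89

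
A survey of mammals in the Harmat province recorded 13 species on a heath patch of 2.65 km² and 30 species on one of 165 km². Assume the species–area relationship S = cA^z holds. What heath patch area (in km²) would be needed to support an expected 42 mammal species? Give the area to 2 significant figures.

870 km²

z = ln(30/13) / ln(165/2.65) = 0.8362 / 4.1314 = 0.2024
c = 13 / 2.65^0.2024 = 13 / 1.218 = 10.67
A = (42/10.67)^(1/0.2024) ⇒ ln A = ln(3.935)/0.2024 = 6.7682
A = e^6.7682 ≈ 869.8 km²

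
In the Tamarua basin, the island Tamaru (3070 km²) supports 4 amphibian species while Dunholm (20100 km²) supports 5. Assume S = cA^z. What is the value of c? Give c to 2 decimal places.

z = ln(S₂/S₁) / ln(A₂/A₁) = ln(5/4) / ln(20100/3070) = 0.2231 / 1.8790 = 0.1188
c = S₁ / A₁^z = 4 / 3070^0.1188 = 4 / 2.595 = 1.542

1.54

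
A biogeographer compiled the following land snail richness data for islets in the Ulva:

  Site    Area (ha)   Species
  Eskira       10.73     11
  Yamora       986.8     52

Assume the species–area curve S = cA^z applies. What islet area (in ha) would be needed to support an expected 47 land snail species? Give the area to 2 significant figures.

740 ha

z = ln(52/11) / ln(986.8/10.73) = 1.5533 / 4.5214 = 0.3436
c = 11 / 10.73^0.3436 = 11 / 2.26 = 4.868
A = (47/4.868)^(1/0.3436) ⇒ ln A = ln(9.655)/0.3436 = 6.6002
A = e^6.6002 ≈ 735.2 ha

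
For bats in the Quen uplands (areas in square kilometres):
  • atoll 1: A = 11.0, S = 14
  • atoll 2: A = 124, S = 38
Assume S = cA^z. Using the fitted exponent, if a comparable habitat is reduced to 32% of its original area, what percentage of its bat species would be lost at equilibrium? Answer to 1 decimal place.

37.5%

z = ln(38/14) / ln(124/11) = 0.9985 / 2.4224 = 0.4122
S_new/S_old = (A_new/A_old)^z = 0.32^0.4122 = exp(0.4122 × -1.1394) = 0.6252
Fraction lost = 1 − 0.6252 = 0.3748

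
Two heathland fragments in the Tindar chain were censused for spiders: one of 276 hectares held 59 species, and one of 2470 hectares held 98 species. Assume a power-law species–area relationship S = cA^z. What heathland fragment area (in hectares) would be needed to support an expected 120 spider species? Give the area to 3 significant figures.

z = ln(98/59) / ln(2470/276) = 0.5074 / 2.1916 = 0.2315
c = 59 / 276^0.2315 = 59 / 3.674 = 16.06
A = (120/16.06)^(1/0.2315) ⇒ ln A = ln(7.473)/0.2315 = 8.6867
A = e^8.6867 ≈ 5923 hectares

5920 hectares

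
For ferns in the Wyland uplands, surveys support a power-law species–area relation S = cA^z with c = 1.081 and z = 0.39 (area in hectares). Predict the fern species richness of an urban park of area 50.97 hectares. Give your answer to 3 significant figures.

S = 1.081 × 50.97^0.39
ln S = ln 1.081 + 0.39 × ln 50.97 = 0.0779 + 0.39 × 3.9312 = 1.6111
S = e^1.6111 ≈ 5.008

5.01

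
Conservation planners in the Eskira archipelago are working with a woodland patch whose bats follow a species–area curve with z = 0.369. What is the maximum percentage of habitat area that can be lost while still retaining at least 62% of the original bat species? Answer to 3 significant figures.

72.6%

Need (A_new/A_old)^0.369 = 0.62, so A_new/A_old = 0.62^(1/0.369) = 0.62^2.71
ln(A_new/A_old) = ln 0.62 / 0.369 = -0.4780 / 0.369 = -1.2955
A_new/A_old = e^-1.2955 ≈ 0.2738
Fraction that can be lost = 1 − 0.2738 = 0.7262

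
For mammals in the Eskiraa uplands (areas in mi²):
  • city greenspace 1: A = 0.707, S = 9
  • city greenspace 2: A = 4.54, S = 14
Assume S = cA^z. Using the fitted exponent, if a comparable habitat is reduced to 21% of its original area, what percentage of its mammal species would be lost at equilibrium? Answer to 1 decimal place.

z = ln(14/9) / ln(4.54/0.707) = 0.4418 / 1.8597 = 0.2376
S_new/S_old = (A_new/A_old)^z = 0.21^0.2376 = exp(0.2376 × -1.5606) = 0.6902
Fraction lost = 1 − 0.6902 = 0.3098

31.0%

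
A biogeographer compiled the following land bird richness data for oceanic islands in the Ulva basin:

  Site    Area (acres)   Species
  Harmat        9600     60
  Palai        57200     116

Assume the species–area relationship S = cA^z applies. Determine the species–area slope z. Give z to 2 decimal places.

Taking logs: ln S = ln c + z ln A, so z = (ln S₂ − ln S₁)/(ln A₂ − ln A₁).
z = ln(116/60) / ln(57200/9600) = ln(1.933) / ln(5.958) = 0.6592 / 1.7848 = 0.3694

0.37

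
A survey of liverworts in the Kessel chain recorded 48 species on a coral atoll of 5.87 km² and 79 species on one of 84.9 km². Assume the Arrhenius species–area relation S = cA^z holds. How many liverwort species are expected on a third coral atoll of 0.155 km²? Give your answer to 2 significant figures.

24

z = ln(79/48) / ln(84.9/5.87) = 0.4982 / 2.6716 = 0.1865
c = 48 / 5.87^0.1865 = 48 / 1.391 = 34.51
S₃ = 34.51 × 0.155^0.1865 = 34.51 × 0.7063 ≈ 24.37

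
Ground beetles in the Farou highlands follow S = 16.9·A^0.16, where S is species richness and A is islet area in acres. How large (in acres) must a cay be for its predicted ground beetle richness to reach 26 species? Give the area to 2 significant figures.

15 acres

26 = 16.9 × A^0.16  ⇒  A^0.16 = 26/16.9 = 1.538
ln A = ln(1.538) / 0.16 = 0.4308 / 0.16 = 2.6924
A = e^2.6924 ≈ 14.77 acres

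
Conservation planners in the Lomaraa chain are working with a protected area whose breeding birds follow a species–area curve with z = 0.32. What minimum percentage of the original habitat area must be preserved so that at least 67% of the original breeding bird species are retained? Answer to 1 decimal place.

Need (A_new/A_old)^0.32 = 0.67, so A_new/A_old = 0.67^(1/0.32) = 0.67^3.125
ln(A_new/A_old) = ln 0.67 / 0.32 = -0.4005 / 0.32 = -1.2515
A_new/A_old = e^-1.2515 ≈ 0.2861

28.6%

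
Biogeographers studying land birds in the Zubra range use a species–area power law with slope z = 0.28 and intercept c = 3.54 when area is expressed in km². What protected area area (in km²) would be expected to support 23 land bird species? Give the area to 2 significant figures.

800 km²

23 = 3.54 × A^0.28  ⇒  A^0.28 = 23/3.54 = 6.497
ln A = ln(6.497) / 0.28 = 1.8714 / 0.28 = 6.6835
A = e^6.6835 ≈ 799.1 km²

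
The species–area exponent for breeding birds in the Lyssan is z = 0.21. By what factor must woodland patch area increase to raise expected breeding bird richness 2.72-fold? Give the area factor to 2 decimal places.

(A₂/A₁)^0.21 = 2.72, so A₂/A₁ = 2.72^(1/0.21) = 2.72^4.762
ln(A₂/A₁) = ln 2.72 / 0.21 = 1.0006 / 0.21 = 4.7649
A₂/A₁ = e^4.7649 ≈ 117.3

117.32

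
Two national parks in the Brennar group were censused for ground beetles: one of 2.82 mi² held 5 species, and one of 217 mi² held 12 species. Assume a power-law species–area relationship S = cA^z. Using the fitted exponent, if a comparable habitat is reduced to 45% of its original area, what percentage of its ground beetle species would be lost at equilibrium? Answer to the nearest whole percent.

15%

z = ln(12/5) / ln(217/2.82) = 0.8755 / 4.3432 = 0.2016
S_new/S_old = (A_new/A_old)^z = 0.45^0.2016 = exp(0.2016 × -0.7985) = 0.8513
Fraction lost = 1 − 0.8513 = 0.1487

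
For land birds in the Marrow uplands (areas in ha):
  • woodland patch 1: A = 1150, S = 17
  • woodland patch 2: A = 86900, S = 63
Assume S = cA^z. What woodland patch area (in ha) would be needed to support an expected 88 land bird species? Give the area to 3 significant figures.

z = ln(63/17) / ln(86900/1150) = 1.3099 / 4.3250 = 0.3029
c = 17 / 1150^0.3029 = 17 / 8.453 = 2.011
A = (88/2.011)^(1/0.3029) ⇒ ln A = ln(43.76)/0.3029 = 12.4760
A = e^12.4760 ≈ 261962 ha

262000 ha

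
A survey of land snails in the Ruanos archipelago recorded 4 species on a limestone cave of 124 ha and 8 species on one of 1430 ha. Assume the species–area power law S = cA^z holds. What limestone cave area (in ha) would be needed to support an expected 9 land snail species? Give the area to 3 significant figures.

2170 ha

z = ln(8/4) / ln(1430/124) = 0.6931 / 2.4451 = 0.2835
c = 4 / 124^0.2835 = 4 / 3.921 = 1.02
A = (9/1.02)^(1/0.2835) ⇒ ln A = ln(8.823)/0.2835 = 7.6809
A = e^7.6809 ≈ 2167 ha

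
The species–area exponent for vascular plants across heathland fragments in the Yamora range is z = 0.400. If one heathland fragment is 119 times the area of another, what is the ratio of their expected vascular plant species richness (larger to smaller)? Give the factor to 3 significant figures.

S₂/S₁ = (A₂/A₁)^z = 119^0.4
ln(S₂/S₁) = 0.4 × ln 119 = 0.4 × 4.7791 = 1.9116
S₂/S₁ = e^1.9116 ≈ 6.764

6.76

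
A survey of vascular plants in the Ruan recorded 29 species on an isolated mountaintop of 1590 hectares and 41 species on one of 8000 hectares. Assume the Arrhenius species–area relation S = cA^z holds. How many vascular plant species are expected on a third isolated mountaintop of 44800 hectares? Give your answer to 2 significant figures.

z = ln(41/29) / ln(8000/1590) = 0.3463 / 1.6157 = 0.2143
c = 29 / 1590^0.2143 = 29 / 4.854 = 5.974
S₃ = 5.974 × 44800^0.2143 = 5.974 × 9.928 ≈ 59.31

59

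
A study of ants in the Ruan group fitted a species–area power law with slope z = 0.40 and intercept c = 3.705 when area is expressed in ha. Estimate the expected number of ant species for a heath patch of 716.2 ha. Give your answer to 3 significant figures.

S = 3.705 × 716.2^0.4
ln S = ln 3.705 + 0.4 × ln 716.2 = 1.3097 + 0.4 × 6.5740 = 3.9393
S = e^3.9393 ≈ 51.38

51.4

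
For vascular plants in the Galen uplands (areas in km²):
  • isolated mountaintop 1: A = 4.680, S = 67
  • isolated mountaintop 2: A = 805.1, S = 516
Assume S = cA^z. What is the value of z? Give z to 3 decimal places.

Taking logs: ln S = ln c + z ln A, so z = (ln S₂ − ln S₁)/(ln A₂ − ln A₁).
z = ln(516/67) / ln(805.1/4.68) = ln(7.701) / ln(172) = 2.0414 / 5.1477 = 0.3966

0.397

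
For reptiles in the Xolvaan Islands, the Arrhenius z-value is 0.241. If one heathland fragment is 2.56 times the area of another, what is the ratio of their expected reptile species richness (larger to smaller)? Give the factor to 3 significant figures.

1.25

S₂/S₁ = (A₂/A₁)^z = 2.56^0.241
ln(S₂/S₁) = 0.241 × ln 2.56 = 0.241 × 0.9400 = 0.2265
S₂/S₁ = e^0.2265 ≈ 1.254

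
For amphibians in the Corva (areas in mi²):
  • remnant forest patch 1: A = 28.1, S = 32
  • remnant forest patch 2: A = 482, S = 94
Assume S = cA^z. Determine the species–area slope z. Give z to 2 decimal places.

0.38

Taking logs: ln S = ln c + z ln A, so z = (ln S₂ − ln S₁)/(ln A₂ − ln A₁).
z = ln(94/32) / ln(482/28.1) = ln(2.938) / ln(17.15) = 1.0776 / 2.8422 = 0.3791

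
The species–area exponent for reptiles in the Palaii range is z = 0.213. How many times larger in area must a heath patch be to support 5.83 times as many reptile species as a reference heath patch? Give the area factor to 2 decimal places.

(A₂/A₁)^0.213 = 5.83, so A₂/A₁ = 5.83^(1/0.213) = 5.83^4.695
ln(A₂/A₁) = ln 5.83 / 0.213 = 1.7630 / 0.213 = 8.2771
A₂/A₁ = e^8.2771 ≈ 3933

3932.67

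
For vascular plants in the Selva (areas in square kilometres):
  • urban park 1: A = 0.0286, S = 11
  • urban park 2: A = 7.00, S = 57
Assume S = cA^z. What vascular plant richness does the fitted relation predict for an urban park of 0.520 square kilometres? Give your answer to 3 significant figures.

26.2

z = ln(57/11) / ln(7/0.0286) = 1.6452 / 5.5003 = 0.2991
c = 11 / 0.0286^0.2991 = 11 / 0.3454 = 31.85
S₃ = 31.85 × 0.52^0.2991 = 31.85 × 0.8223 ≈ 26.19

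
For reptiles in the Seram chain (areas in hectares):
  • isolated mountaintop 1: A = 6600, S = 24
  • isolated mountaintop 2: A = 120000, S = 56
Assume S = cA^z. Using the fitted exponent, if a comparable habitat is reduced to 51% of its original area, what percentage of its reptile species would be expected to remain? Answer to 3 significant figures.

z = ln(56/24) / ln(120000/6600) = 0.8473 / 2.9004 = 0.2921
S_new/S_old = (A_new/A_old)^z = 0.51^0.2921 = exp(0.2921 × -0.6733) = 0.8214

82.1%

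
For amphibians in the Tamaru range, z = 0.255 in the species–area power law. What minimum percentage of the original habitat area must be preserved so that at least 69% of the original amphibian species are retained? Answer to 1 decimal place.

Need (A_new/A_old)^0.255 = 0.69, so A_new/A_old = 0.69^(1/0.255) = 0.69^3.922
ln(A_new/A_old) = ln 0.69 / 0.255 = -0.3711 / 0.255 = -1.4552
A_new/A_old = e^-1.4552 ≈ 0.2334

23.3%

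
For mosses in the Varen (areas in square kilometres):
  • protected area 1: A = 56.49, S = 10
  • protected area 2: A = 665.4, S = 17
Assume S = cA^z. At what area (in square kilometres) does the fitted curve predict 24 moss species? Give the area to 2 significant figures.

z = ln(17/10) / ln(665.4/56.49) = 0.5306 / 2.4663 = 0.2151
c = 10 / 56.49^0.2151 = 10 / 2.382 = 4.198
A = (24/4.198)^(1/0.2151) ⇒ ln A = ln(5.717)/0.2151 = 8.1032
A = e^8.1032 ≈ 3305 square kilometres

3300 square kilometres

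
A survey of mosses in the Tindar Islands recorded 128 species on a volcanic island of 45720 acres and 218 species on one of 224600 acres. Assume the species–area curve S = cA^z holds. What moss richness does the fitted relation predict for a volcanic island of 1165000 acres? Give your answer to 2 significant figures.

z = ln(218/128) / ln(224600/45720) = 0.5325 / 1.5918 = 0.3345
c = 128 / 45720^0.3345 = 128 / 36.21 = 3.535
S₃ = 3.535 × 1165000^0.3345 = 3.535 × 107 ≈ 378.1

380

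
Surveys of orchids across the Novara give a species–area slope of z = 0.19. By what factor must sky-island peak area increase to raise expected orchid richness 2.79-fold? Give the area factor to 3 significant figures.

(A₂/A₁)^0.19 = 2.79, so A₂/A₁ = 2.79^(1/0.19) = 2.79^5.263
ln(A₂/A₁) = ln 2.79 / 0.19 = 1.0260 / 0.19 = 5.4002
A₂/A₁ = e^5.4002 ≈ 221.5

221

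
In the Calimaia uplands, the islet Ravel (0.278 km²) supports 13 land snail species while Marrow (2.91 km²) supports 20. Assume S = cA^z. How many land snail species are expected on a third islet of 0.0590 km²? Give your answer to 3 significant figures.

z = ln(20/13) / ln(2.91/0.278) = 0.4308 / 2.3483 = 0.1834
c = 13 / 0.278^0.1834 = 13 / 0.7907 = 16.44
S₃ = 16.44 × 0.059^0.1834 = 16.44 × 0.595 ≈ 9.782

9.78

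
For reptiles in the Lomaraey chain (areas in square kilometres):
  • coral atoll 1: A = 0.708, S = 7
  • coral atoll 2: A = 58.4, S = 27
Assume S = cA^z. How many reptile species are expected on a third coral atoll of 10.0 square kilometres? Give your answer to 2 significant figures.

z = ln(27/7) / ln(58.4/0.708) = 1.3499 / 4.4126 = 0.3059
c = 7 / 0.708^0.3059 = 7 / 0.8997 = 7.78
S₃ = 7.78 × 10^0.3059 = 7.78 × 2.023 ≈ 15.74

16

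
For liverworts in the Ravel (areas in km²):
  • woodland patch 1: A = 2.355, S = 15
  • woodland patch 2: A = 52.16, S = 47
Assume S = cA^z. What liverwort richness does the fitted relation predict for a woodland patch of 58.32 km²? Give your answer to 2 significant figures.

z = ln(47/15) / ln(52.16/2.355) = 1.1421 / 3.0978 = 0.3687
c = 15 / 2.355^0.3687 = 15 / 1.371 = 10.94
S₃ = 10.94 × 58.32^0.3687 = 10.94 × 4.477 ≈ 48.97

49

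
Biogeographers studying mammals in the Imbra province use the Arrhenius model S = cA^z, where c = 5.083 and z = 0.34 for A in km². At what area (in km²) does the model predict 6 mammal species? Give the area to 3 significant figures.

1.63 km²

6 = 5.083 × A^0.34  ⇒  A^0.34 = 6/5.083 = 1.18
ln A = ln(1.18) / 0.34 = 0.1659 / 0.34 = 0.4878
A = e^0.4878 ≈ 1.629 km²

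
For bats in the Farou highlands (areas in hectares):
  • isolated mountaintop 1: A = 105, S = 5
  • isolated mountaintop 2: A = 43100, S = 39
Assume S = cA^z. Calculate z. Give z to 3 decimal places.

Taking logs: ln S = ln c + z ln A, so z = (ln S₂ − ln S₁)/(ln A₂ − ln A₁).
z = ln(39/5) / ln(43100/105) = ln(7.8) / ln(410.5) = 2.0541 / 6.0173 = 0.3414

0.341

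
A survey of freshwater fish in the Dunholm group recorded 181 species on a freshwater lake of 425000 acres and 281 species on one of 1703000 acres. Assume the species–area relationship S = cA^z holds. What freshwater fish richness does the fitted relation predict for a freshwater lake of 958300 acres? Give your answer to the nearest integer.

234

z = ln(281/181) / ln(1703000/425000) = 0.4399 / 1.3881 = 0.3169
c = 181 / 425000^0.3169 = 181 / 60.75 = 2.979
S₃ = 2.979 × 958300^0.3169 = 2.979 × 78.61 ≈ 234.2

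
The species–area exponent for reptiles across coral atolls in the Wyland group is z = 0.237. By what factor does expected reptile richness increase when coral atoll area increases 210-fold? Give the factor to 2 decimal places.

S₂/S₁ = (A₂/A₁)^z = 210^0.237
ln(S₂/S₁) = 0.237 × ln 210 = 0.237 × 5.3471 = 1.2673
S₂/S₁ = e^1.2673 ≈ 3.551

3.55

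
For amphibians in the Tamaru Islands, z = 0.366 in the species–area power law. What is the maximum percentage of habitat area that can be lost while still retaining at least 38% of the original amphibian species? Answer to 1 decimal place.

Need (A_new/A_old)^0.366 = 0.38, so A_new/A_old = 0.38^(1/0.366) = 0.38^2.732
ln(A_new/A_old) = ln 0.38 / 0.366 = -0.9676 / 0.366 = -2.6437
A_new/A_old = e^-2.6437 ≈ 0.0711
Fraction that can be lost = 1 − 0.0711 = 0.9289

92.9%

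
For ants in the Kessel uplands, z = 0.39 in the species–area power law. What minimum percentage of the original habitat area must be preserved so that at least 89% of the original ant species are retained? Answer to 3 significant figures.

Need (A_new/A_old)^0.39 = 0.89, so A_new/A_old = 0.89^(1/0.39) = 0.89^2.564
ln(A_new/A_old) = ln 0.89 / 0.39 = -0.1165 / 0.39 = -0.2988
A_new/A_old = e^-0.2988 ≈ 0.7417

74.2%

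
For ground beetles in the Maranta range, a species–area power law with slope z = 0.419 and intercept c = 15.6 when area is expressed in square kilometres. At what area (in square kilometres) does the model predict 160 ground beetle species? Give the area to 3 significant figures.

160 = 15.6 × A^0.419  ⇒  A^0.419 = 160/15.6 = 10.26
ln A = ln(10.26) / 0.419 = 2.3279 / 0.419 = 5.5559
A = e^5.5559 ≈ 258.7 square kilometres

259 square kilometres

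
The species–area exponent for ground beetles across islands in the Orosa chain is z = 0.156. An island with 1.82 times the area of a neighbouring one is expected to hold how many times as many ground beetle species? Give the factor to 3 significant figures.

S₂/S₁ = (A₂/A₁)^z = 1.82^0.156
ln(S₂/S₁) = 0.156 × ln 1.82 = 0.156 × 0.5988 = 0.0934
S₂/S₁ = e^0.0934 ≈ 1.098

1.10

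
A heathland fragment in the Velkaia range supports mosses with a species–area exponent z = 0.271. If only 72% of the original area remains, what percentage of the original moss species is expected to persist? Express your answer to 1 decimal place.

S_new/S_old = (A_new/A_old)^z = 0.72^0.271
= exp(0.271 × ln 0.72) = exp(0.271 × -0.3285) = exp(-0.0890) ≈ 0.9148

91.5%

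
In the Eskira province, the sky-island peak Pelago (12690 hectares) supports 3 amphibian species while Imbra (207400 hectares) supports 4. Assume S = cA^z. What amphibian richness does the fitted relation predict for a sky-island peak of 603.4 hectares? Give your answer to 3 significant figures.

z = ln(4/3) / ln(207400/12690) = 0.2877 / 2.7938 = 0.1030
c = 3 / 12690^0.1030 = 3 / 2.646 = 1.134
S₃ = 1.134 × 603.4^0.1030 = 1.134 × 1.933 ≈ 2.192

2.19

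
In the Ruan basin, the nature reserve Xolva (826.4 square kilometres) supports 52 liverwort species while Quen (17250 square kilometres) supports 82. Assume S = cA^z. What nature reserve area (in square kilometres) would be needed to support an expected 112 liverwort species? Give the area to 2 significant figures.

z = ln(82/52) / ln(17250/826.4) = 0.4555 / 3.0385 = 0.1499
c = 52 / 826.4^0.1499 = 52 / 2.737 = 19
A = (112/19)^(1/0.1499) ⇒ ln A = ln(5.895)/0.1499 = 11.8355
A = e^11.8355 ≈ 138062 square kilometres

140000 square kilometres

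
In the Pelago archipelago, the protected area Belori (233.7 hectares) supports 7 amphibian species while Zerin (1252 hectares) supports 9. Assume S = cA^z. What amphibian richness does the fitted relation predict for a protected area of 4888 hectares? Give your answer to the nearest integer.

11

z = ln(9/7) / ln(1252/233.7) = 0.2513 / 1.6785 = 0.1497
c = 7 / 233.7^0.1497 = 7 / 2.263 = 3.093
S₃ = 3.093 × 4888^0.1497 = 3.093 × 3.568 ≈ 11.04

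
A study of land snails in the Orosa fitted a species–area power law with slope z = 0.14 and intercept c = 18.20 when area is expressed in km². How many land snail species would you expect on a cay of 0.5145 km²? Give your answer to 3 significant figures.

S = 18.2 × 0.5145^0.14
ln S = ln 18.2 + 0.14 × ln 0.5145 = 2.9014 + 0.14 × -0.6646 = 2.8084
S = e^2.8084 ≈ 16.58

16.6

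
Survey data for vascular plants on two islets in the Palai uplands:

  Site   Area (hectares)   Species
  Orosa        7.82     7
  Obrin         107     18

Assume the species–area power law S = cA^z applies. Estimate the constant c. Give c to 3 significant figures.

z = ln(S₂/S₁) / ln(A₂/A₁) = ln(18/7) / ln(107/7.82) = 0.9445 / 2.6161 = 0.3610
c = S₁ / A₁^z = 7 / 7.82^0.3610 = 7 / 2.101 = 3.331

3.33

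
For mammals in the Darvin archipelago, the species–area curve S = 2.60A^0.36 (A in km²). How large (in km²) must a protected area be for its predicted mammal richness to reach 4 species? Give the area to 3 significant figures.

4 = 2.6 × A^0.36  ⇒  A^0.36 = 4/2.6 = 1.538
ln A = ln(1.538) / 0.36 = 0.4308 / 0.36 = 1.1966
A = e^1.1966 ≈ 3.309 km²

3.31 km²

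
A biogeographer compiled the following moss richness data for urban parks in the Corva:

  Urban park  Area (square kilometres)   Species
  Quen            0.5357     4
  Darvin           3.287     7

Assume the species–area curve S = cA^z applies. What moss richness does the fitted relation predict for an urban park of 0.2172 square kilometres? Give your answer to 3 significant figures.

z = ln(7/4) / ln(3.287/0.5357) = 0.5596 / 1.8142 = 0.3085
c = 4 / 0.5357^0.3085 = 4 / 0.8249 = 4.849
S₃ = 4.849 × 0.2172^0.3085 = 4.849 × 0.6244 ≈ 3.028

3.03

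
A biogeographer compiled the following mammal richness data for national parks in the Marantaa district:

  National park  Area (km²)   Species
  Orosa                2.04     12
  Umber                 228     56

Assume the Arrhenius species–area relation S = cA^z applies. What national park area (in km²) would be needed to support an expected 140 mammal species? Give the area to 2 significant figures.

z = ln(56/12) / ln(228/2.04) = 1.5404 / 4.7164 = 0.3266
c = 12 / 2.04^0.3266 = 12 / 1.262 = 9.507
A = (140/9.507)^(1/0.3266) ⇒ ln A = ln(14.73)/0.3266 = 8.2348
A = e^8.2348 ≈ 3770 km²

3800 km²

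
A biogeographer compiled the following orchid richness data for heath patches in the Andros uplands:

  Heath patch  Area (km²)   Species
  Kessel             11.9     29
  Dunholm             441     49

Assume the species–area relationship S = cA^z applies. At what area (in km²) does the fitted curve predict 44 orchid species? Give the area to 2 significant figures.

z = ln(49/29) / ln(441/11.9) = 0.5245 / 3.6125 = 0.1452
c = 29 / 11.9^0.1452 = 29 / 1.433 = 20.24
A = (44/20.24)^(1/0.1452) ⇒ ln A = ln(2.174)/0.1452 = 5.3478
A = e^5.3478 ≈ 210.1 km²

210 km²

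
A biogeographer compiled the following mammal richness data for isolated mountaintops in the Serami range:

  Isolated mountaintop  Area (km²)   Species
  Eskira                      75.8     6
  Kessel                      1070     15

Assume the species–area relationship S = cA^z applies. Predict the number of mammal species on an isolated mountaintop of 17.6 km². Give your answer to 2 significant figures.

3.6

z = ln(15/6) / ln(1070/75.8) = 0.9163 / 2.6473 = 0.3461
c = 6 / 75.8^0.3461 = 6 / 4.473 = 1.341
S₃ = 1.341 × 17.6^0.3461 = 1.341 × 2.698 ≈ 3.62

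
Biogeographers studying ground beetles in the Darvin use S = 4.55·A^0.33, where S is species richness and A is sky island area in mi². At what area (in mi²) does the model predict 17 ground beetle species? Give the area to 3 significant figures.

54.3 mi²

17 = 4.55 × A^0.33  ⇒  A^0.33 = 17/4.55 = 3.736
ln A = ln(3.736) / 0.33 = 1.3181 / 0.33 = 3.9942
A = e^3.9942 ≈ 54.28 mi²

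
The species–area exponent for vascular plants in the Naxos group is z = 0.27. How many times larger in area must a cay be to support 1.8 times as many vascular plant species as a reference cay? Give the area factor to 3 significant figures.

(A₂/A₁)^0.27 = 1.8, so A₂/A₁ = 1.8^(1/0.27) = 1.8^3.704
ln(A₂/A₁) = ln 1.8 / 0.27 = 0.5878 / 0.27 = 2.1770
A₂/A₁ = e^2.1770 ≈ 8.82

8.82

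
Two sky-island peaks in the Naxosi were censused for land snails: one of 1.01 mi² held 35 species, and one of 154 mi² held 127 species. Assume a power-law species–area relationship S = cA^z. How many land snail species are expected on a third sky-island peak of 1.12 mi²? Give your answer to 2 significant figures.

z = ln(127/35) / ln(154/1.01) = 1.2888 / 5.0270 = 0.2564
c = 35 / 1.01^0.2564 = 35 / 1.003 = 34.91
S₃ = 34.91 × 1.12^0.2564 = 34.91 × 1.029 ≈ 35.94

36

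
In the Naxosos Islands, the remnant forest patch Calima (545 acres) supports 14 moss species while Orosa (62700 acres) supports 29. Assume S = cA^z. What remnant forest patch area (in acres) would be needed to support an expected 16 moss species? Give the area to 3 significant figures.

1300 acres

z = ln(29/14) / ln(62700/545) = 0.7282 / 4.7453 = 0.1535
c = 14 / 545^0.1535 = 14 / 2.63 = 5.323
A = (16/5.323)^(1/0.1535) ⇒ ln A = ln(3.006)/0.1535 = 7.1709
A = e^7.1709 ≈ 1301 acres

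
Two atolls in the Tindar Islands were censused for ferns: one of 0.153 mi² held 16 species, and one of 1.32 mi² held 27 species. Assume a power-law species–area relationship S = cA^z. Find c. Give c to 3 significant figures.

25.2

z = ln(S₂/S₁) / ln(A₂/A₁) = ln(27/16) / ln(1.32/0.153) = 0.5232 / 2.1549 = 0.2428
c = S₁ / A₁^z = 16 / 0.153^0.2428 = 16 / 0.6339 = 25.24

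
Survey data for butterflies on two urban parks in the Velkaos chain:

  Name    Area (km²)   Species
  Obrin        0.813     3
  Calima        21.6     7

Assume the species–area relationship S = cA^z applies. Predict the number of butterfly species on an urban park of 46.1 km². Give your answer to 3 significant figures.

8.51

z = ln(7/3) / ln(21.6/0.813) = 0.8473 / 3.2797 = 0.2583
c = 3 / 0.813^0.2583 = 3 / 0.9479 = 3.165
S₃ = 3.165 × 46.1^0.2583 = 3.165 × 2.69 ≈ 8.514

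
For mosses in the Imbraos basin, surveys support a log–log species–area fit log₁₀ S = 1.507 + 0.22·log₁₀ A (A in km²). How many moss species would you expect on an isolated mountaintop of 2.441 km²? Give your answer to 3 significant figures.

39.1

S = 32.14 × 2.441^0.22
ln S = ln 32.14 + 0.22 × ln 2.441 = 3.4700 + 0.22 × 0.8924 = 3.6663
S = e^3.6663 ≈ 39.11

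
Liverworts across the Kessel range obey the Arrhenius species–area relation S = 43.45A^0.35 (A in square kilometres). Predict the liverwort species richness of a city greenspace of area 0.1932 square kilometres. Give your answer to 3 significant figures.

24.4

S = 43.45 × 0.1932^0.35 = 43.45 × 0.5625 ≈ 24.44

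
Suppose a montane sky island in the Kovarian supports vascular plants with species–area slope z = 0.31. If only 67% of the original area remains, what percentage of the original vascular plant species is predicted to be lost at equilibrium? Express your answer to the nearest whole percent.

12%

S_new/S_old = (A_new/A_old)^z = 0.67^0.31
= exp(0.31 × ln 0.67) = exp(0.31 × -0.4005) = exp(-0.1241) ≈ 0.8832
Fraction lost = 1 − 0.8832 = 0.1168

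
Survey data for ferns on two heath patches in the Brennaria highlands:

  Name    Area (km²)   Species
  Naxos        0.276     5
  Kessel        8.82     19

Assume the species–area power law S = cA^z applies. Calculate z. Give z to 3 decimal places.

0.385

Taking logs: ln S = ln c + z ln A, so z = (ln S₂ − ln S₁)/(ln A₂ − ln A₁).
z = ln(19/5) / ln(8.82/0.276) = ln(3.8) / ln(31.96) = 1.3350 / 3.4644 = 0.3854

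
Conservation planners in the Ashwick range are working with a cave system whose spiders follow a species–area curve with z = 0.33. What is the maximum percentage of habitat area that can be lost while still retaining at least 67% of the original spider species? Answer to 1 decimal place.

70.3%

Need (A_new/A_old)^0.33 = 0.67, so A_new/A_old = 0.67^(1/0.33) = 0.67^3.03
ln(A_new/A_old) = ln 0.67 / 0.33 = -0.4005 / 0.33 = -1.2136
A_new/A_old = e^-1.2136 ≈ 0.2971
Fraction that can be lost = 1 − 0.2971 = 0.7029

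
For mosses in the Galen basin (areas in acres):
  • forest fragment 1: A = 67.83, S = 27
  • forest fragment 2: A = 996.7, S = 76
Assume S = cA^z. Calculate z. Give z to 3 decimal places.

Taking logs: ln S = ln c + z ln A, so z = (ln S₂ − ln S₁)/(ln A₂ − ln A₁).
z = ln(76/27) / ln(996.7/67.83) = ln(2.815) / ln(14.69) = 1.0349 / 2.6874 = 0.3851

0.385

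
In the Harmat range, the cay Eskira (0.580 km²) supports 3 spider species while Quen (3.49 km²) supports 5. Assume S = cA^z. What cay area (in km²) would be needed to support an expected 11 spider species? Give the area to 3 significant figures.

z = ln(5/3) / ln(3.49/0.58) = 0.5108 / 1.7946 = 0.2846
c = 3 / 0.58^0.2846 = 3 / 0.8564 = 3.503
A = (11/3.503)^(1/0.2846) ⇒ ln A = ln(3.14)/0.2846 = 4.0199
A = e^4.0199 ≈ 55.7 km²

55.7 km²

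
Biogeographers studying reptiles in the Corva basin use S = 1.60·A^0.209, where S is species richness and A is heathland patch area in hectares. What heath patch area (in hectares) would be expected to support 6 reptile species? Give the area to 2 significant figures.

6 = 1.6 × A^0.209  ⇒  A^0.209 = 6/1.6 = 3.75
ln A = ln(3.75) / 0.209 = 1.3218 / 0.209 = 6.3242
A = e^6.3242 ≈ 557.9 hectares

560 hectares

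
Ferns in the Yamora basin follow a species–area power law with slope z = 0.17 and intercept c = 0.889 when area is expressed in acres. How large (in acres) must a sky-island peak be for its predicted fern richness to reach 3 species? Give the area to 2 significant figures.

1300 acres

3 = 0.889 × A^0.17  ⇒  A^0.17 = 3/0.889 = 3.375
ln A = ln(3.375) / 0.17 = 1.2163 / 0.17 = 7.1545
A = e^7.1545 ≈ 1280 acres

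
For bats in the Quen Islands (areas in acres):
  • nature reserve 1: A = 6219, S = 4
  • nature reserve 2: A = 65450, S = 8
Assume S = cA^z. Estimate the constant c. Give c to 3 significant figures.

0.305

z = ln(S₂/S₁) / ln(A₂/A₁) = ln(8/4) / ln(65450/6219) = 0.6931 / 2.3537 = 0.2945
c = S₁ / A₁^z = 4 / 6219^0.2945 = 4 / 13.1 = 0.3054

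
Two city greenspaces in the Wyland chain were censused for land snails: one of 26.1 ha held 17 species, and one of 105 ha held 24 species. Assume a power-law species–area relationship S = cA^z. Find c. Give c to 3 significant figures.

z = ln(S₂/S₁) / ln(A₂/A₁) = ln(24/17) / ln(105/26.1) = 0.3448 / 1.3920 = 0.2477
c = S₁ / A₁^z = 17 / 26.1^0.2477 = 17 / 2.244 = 7.577

7.58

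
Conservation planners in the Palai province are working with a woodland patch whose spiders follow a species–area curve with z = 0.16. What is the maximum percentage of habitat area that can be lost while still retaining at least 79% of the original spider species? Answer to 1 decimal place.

77.1%

Need (A_new/A_old)^0.16 = 0.79, so A_new/A_old = 0.79^(1/0.16) = 0.79^6.25
ln(A_new/A_old) = ln 0.79 / 0.16 = -0.2357 / 0.16 = -1.4733
A_new/A_old = e^-1.4733 ≈ 0.2292
Fraction that can be lost = 1 − 0.2292 = 0.7708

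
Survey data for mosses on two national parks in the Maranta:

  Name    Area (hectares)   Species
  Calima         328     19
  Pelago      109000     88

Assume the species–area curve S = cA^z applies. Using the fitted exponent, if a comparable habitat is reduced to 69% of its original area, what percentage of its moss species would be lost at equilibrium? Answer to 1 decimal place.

9.3%

z = ln(88/19) / ln(109000/328) = 1.5329 / 5.8061 = 0.2640
S_new/S_old = (A_new/A_old)^z = 0.69^0.2640 = exp(0.2640 × -0.3711) = 0.9067
Fraction lost = 1 − 0.9067 = 0.09332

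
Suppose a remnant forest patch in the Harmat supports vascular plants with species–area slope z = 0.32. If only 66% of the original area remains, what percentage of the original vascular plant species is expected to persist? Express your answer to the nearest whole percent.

S_new/S_old = (A_new/A_old)^z = 0.66^0.32
= exp(0.32 × ln 0.66) = exp(0.32 × -0.4155) = exp(-0.1330) ≈ 0.8755

88%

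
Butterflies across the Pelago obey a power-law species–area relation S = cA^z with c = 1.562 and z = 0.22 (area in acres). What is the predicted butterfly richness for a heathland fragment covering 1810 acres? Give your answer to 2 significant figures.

S = 1.562 × 1810^0.22
ln S = ln 1.562 + 0.22 × ln 1810 = 0.4460 + 0.22 × 7.5011 = 2.0962
S = e^2.0962 ≈ 8.135

8.1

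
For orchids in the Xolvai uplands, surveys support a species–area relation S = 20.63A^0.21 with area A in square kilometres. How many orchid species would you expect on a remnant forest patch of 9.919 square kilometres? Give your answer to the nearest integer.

S = 20.63 × 9.919^0.21 = 20.63 × 1.619 ≈ 33.4

33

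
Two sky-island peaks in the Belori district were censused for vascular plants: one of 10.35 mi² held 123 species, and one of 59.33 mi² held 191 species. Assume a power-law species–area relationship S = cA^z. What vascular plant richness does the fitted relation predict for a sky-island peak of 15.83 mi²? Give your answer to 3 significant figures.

z = ln(191/123) / ln(59.33/10.35) = 0.4401 / 1.7461 = 0.2520
c = 123 / 10.35^0.2520 = 123 / 1.802 = 68.25
S₃ = 68.25 × 15.83^0.2520 = 68.25 × 2.006 ≈ 136.9

137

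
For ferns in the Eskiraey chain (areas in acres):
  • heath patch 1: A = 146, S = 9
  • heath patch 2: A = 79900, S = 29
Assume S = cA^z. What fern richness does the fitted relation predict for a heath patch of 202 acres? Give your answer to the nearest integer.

10

z = ln(29/9) / ln(79900/146) = 1.1701 / 6.3049 = 0.1856
c = 9 / 146^0.1856 = 9 / 2.522 = 3.569
S₃ = 3.569 × 202^0.1856 = 3.569 × 2.678 ≈ 9.559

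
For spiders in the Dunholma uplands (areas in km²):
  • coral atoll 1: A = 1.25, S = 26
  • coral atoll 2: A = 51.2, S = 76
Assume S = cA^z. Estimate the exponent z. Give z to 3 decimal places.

0.289

Taking logs: ln S = ln c + z ln A, so z = (ln S₂ − ln S₁)/(ln A₂ − ln A₁).
z = ln(76/26) / ln(51.2/1.25) = ln(2.923) / ln(40.96) = 1.0726 / 3.7126 = 0.2889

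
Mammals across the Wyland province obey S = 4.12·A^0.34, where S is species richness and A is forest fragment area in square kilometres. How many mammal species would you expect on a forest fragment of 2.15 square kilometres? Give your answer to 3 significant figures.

5.34

S = 4.12 × 2.15^0.34
ln S = ln 4.12 + 0.34 × ln 2.15 = 1.4159 + 0.34 × 0.7655 = 1.6761
S = e^1.6761 ≈ 5.345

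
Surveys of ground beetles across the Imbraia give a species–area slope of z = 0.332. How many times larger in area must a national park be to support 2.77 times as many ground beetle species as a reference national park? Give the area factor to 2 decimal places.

(A₂/A₁)^0.332 = 2.77, so A₂/A₁ = 2.77^(1/0.332) = 2.77^3.012
ln(A₂/A₁) = ln 2.77 / 0.332 = 1.0188 / 0.332 = 3.0688
A₂/A₁ = e^3.0688 ≈ 21.52

21.52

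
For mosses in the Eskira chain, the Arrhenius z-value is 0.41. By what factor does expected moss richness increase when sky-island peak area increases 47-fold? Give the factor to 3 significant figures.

S₂/S₁ = (A₂/A₁)^z = 47^0.41
ln(S₂/S₁) = 0.41 × ln 47 = 0.41 × 3.8501 = 1.5786
S₂/S₁ = e^1.5786 ≈ 4.848

4.85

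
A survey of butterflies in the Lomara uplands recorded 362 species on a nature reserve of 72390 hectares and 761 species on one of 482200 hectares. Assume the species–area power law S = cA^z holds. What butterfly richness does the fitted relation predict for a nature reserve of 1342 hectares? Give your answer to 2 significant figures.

76

z = ln(761/362) / ln(482200/72390) = 0.7430 / 1.8963 = 0.3918
c = 362 / 72390^0.3918 = 362 / 80.18 = 4.515
S₃ = 4.515 × 1342^0.3918 = 4.515 × 16.81 ≈ 75.88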